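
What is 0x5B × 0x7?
Convert 0x5B (hexadecimal) → 5×16 + 11 = 91 (decimal)
Convert 0x7 (hexadecimal) → 7 (decimal)
Compute 91 × 7 = 637
637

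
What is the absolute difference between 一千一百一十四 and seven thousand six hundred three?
Convert 一千一百一十四 (Chinese numeral) → 1×1000 + 1×100 + 1×10 + 4 = 1114 (decimal)
Convert seven thousand six hundred three (English words) → 7×1000 + 6×100 + 3 = 7603 (decimal)
Compute |1114 - 7603| = 6489
6489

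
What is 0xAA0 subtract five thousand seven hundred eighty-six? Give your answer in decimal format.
Convert 0xAA0 (hexadecimal) → 10×256 + 10×16 = 2720 (decimal)
Convert five thousand seven hundred eighty-six (English words) → 5×1000 + 7×100 + 86 = 5786 (decimal)
Compute 2720 - 5786 = -3066
-3066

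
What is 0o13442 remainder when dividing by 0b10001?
Convert 0o13442 (octal) → 1×4096 + 3×512 + 4×64 + 4×8 + 2 = 5922 (decimal)
Convert 0b10001 (binary) → 16 + 1 = 17 (decimal)
Compute 5922 mod 17 = 6
6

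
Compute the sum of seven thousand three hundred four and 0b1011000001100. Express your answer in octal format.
Convert seven thousand three hundred four (English words) → 7×1000 + 3×100 + 4 = 7304 (decimal)
Convert 0b1011000001100 (binary) → 4096 + 1024 + 512 + 8 + 4 = 5644 (decimal)
Compute 7304 + 5644 = 12948
Convert 12948 (decimal) → 12948 = 3×4096 + 1×512 + 2×64 + 2×8 + 4 → 0o31224 (octal)
0o31224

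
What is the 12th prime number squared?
The 12th prime number = 37
Compute 37² = 37 × 37 = 1369
1369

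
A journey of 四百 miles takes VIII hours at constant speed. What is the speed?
Convert 四百 (Chinese numeral) → 4×100 = 400 (decimal)
Convert VIII (Roman numeral) → 5 + 1 + 1 + 1 = 8 (decimal)
Compute 400 ÷ 8 = 50
50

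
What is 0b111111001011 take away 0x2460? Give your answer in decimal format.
Convert 0b111111001011 (binary) → 2048 + 1024 + 512 + 256 + 128 + 64 + 8 + 2 + 1 = 4043 (decimal)
Convert 0x2460 (hexadecimal) → 2×4096 + 4×256 + 6×16 = 9312 (decimal)
Compute 4043 - 9312 = -5269
-5269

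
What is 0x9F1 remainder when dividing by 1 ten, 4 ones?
Convert 0x9F1 (hexadecimal) → 9×256 + 15×16 + 1 = 2545 (decimal)
Convert 1 ten, 4 ones (place-value notation) → 1×10 + 4 = 14 (decimal)
Compute 2545 mod 14 = 11
11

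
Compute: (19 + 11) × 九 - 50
Convert 九 (Chinese numeral) → 9 (decimal)
Expression in decimal: (19 + 11) × 9 - 50
Parentheses first: 19 + 11 = 30
Multiply: 30 × 9 = 270
Subtract: 270 - 50 = 220
220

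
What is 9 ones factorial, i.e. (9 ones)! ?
Convert 9 ones (place-value notation) → 9 (decimal)
Compute 9! = 362880
362880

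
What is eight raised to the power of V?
Convert eight (English words) → 8 (decimal)
Convert V (Roman numeral) → 5 (decimal)
Compute 8 ^ 5 = 32768
32768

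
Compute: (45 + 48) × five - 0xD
Convert five (English words) → 5 (decimal)
Convert 0xD (hexadecimal) → 13 (decimal)
Expression in decimal: (45 + 48) × 5 - 13
Parentheses first: 45 + 48 = 93
Multiply: 93 × 5 = 465
Subtract: 465 - 13 = 452
452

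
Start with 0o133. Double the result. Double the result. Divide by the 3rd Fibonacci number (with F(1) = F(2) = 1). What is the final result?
Convert 0o133 (octal) → 1×64 + 3×8 + 3 = 91 (decimal)
Start: 91
91 × 2 = 182
182 × 2 = 364
Convert the 3rd Fibonacci number (with F(1) = F(2) = 1) (Fibonacci index) → 1, 1, 2 → 2 (decimal)
364 ÷ 2 = 182
182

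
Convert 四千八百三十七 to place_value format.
Convert 四千八百三十七 (Chinese numeral) → 4×1000 + 8×100 + 3×10 + 7 = 4837 (decimal)
Convert 4837 (decimal) → 4837 = 4×1000 + 8×100 + 3×10 + 7 → 4 thousands, 8 hundreds, 3 tens, 7 ones (place-value notation)
4 thousands, 8 hundreds, 3 tens, 7 ones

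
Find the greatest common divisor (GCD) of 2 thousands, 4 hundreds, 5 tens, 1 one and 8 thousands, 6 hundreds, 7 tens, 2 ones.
Convert 2 thousands, 4 hundreds, 5 tens, 1 one (place-value notation) → 2×1000 + 4×100 + 5×10 + 1 = 2451 (decimal)
Convert 8 thousands, 6 hundreds, 7 tens, 2 ones (place-value notation) → 8×1000 + 6×100 + 7×10 + 2 = 8672 (decimal)
Compute gcd(2451, 8672) = 1
1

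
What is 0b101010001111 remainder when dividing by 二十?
Convert 0b101010001111 (binary) → 2048 + 512 + 128 + 8 + 4 + 2 + 1 = 2703 (decimal)
Convert 二十 (Chinese numeral) → 2×10 = 20 (decimal)
Compute 2703 mod 20 = 3
3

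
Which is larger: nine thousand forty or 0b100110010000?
Convert nine thousand forty (English words) → 9×1000 + 40 = 9040 (decimal)
Convert 0b100110010000 (binary) → 2048 + 256 + 128 + 16 = 2448 (decimal)
Compare 9040 vs 2448: larger = 9040
9040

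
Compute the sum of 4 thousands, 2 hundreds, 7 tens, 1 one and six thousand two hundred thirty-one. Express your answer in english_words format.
Convert 4 thousands, 2 hundreds, 7 tens, 1 one (place-value notation) → 4×1000 + 2×100 + 7×10 + 1 = 4271 (decimal)
Convert six thousand two hundred thirty-one (English words) → 6×1000 + 2×100 + 31 = 6231 (decimal)
Compute 4271 + 6231 = 10502
Convert 10502 (decimal) → 10502 = 10×1000 + 5×100 + 2 → ten thousand five hundred two (English words)
ten thousand five hundred two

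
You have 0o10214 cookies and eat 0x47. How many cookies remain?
Convert 0o10214 (octal) → 1×4096 + 2×64 + 1×8 + 4 = 4236 (decimal)
Convert 0x47 (hexadecimal) → 4×16 + 7 = 71 (decimal)
Compute 4236 - 71 = 4165
4165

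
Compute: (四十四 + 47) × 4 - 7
Convert 四十四 (Chinese numeral) → 4×10 + 4 = 44 (decimal)
Expression in decimal: (44 + 47) × 4 - 7
Parentheses first: 44 + 47 = 91
Multiply: 91 × 4 = 364
Subtract: 364 - 7 = 357
357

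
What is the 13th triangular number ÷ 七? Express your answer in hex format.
Convert the 13th triangular number (triangular index) → 13×14/2 = 91 (decimal)
Convert 七 (Chinese numeral) → 7 (decimal)
Compute 91 ÷ 7 = 13
Convert 13 (decimal) → 0xD (hexadecimal)
0xD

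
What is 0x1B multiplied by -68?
Convert 0x1B (hexadecimal) → 1×16 + 11 = 27 (decimal)
Compute 27 × -68 = -1836
-1836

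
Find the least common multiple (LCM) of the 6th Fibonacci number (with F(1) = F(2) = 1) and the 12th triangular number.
Convert the 6th Fibonacci number (with F(1) = F(2) = 1) (Fibonacci index) → 1, 1, 2, 3, 5, 8 → 8 (decimal)
Convert the 12th triangular number (triangular index) → 12×13/2 = 78 (decimal)
Compute lcm(8, 78) = 312
312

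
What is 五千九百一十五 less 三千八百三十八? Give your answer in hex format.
Convert 五千九百一十五 (Chinese numeral) → 5×1000 + 9×100 + 1×10 + 5 = 5915 (decimal)
Convert 三千八百三十八 (Chinese numeral) → 3×1000 + 8×100 + 3×10 + 8 = 3838 (decimal)
Compute 5915 - 3838 = 2077
Convert 2077 (decimal) → 2077 = 8×256 + 1×16 + 13 → 0x81D (hexadecimal)
0x81D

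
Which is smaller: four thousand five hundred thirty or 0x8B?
Convert four thousand five hundred thirty (English words) → 4×1000 + 5×100 + 30 = 4530 (decimal)
Convert 0x8B (hexadecimal) → 8×16 + 11 = 139 (decimal)
Compare 4530 vs 139: smaller = 139
139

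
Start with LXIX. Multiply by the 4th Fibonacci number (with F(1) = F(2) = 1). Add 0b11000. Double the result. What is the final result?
Convert LXIX (Roman numeral) → 50 + 10 + 9 = 69 (decimal)
Start: 69
Convert the 4th Fibonacci number (with F(1) = F(2) = 1) (Fibonacci index) → 1, 1, 2, 3 → 3 (decimal)
69 × 3 = 207
Convert 0b11000 (binary) → 16 + 8 = 24 (decimal)
207 + 24 = 231
231 × 2 = 462
462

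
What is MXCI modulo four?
Convert MXCI (Roman numeral) → 1000 + 90 + 1 = 1091 (decimal)
Convert four (English words) → 4 (decimal)
Compute 1091 mod 4 = 3
3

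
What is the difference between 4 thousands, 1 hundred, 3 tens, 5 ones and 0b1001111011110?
Convert 4 thousands, 1 hundred, 3 tens, 5 ones (place-value notation) → 4×1000 + 1×100 + 3×10 + 5 = 4135 (decimal)
Convert 0b1001111011110 (binary) → 4096 + 512 + 256 + 128 + 64 + 16 + 8 + 4 + 2 = 5086 (decimal)
Difference: |4135 - 5086| = 951
951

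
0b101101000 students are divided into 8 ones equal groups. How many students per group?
Convert 0b101101000 (binary) → 256 + 64 + 32 + 8 = 360 (decimal)
Convert 8 ones (place-value notation) → 8 (decimal)
Compute 360 ÷ 8 = 45
45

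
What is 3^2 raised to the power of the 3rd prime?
Convert 3^2 (power) → 9 (decimal)
Convert the 3rd prime (prime index) → 5 (decimal)
Compute 9 ^ 5 = 59049
59049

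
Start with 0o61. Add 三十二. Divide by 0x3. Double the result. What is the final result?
Convert 0o61 (octal) → 6×8 + 1 = 49 (decimal)
Start: 49
Convert 三十二 (Chinese numeral) → 3×10 + 2 = 32 (decimal)
49 + 32 = 81
Convert 0x3 (hexadecimal) → 3 (decimal)
81 ÷ 3 = 27
27 × 2 = 54
54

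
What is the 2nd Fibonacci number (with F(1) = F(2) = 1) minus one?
The 2nd Fibonacci number (with F(1) = F(2) = 1) = 1
Convert one (English words) → 1 (decimal)
Compute 1 - 1 = 0
0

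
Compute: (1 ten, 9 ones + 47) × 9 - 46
Convert 1 ten, 9 ones (place-value notation) → 1×10 + 9 = 19 (decimal)
Expression in decimal: (19 + 47) × 9 - 46
Parentheses first: 19 + 47 = 66
Multiply: 66 × 9 = 594
Subtract: 594 - 46 = 548
548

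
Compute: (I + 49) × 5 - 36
Convert I (Roman numeral) → 1 (decimal)
Expression in decimal: (1 + 49) × 5 - 36
Parentheses first: 1 + 49 = 50
Multiply: 50 × 5 = 250
Subtract: 250 - 36 = 214
214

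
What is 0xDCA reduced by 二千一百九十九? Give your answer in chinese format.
Convert 0xDCA (hexadecimal) → 13×256 + 12×16 + 10 = 3530 (decimal)
Convert 二千一百九十九 (Chinese numeral) → 2×1000 + 1×100 + 9×10 + 9 = 2199 (decimal)
Compute 3530 - 2199 = 1331
Convert 1331 (decimal) → 1331 = 1×1000 + 3×100 + 3×10 + 1 → 一千三百三十一 (Chinese numeral)
一千三百三十一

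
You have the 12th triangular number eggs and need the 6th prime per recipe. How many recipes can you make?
Convert the 12th triangular number (triangular index) → 12×13/2 = 78 (decimal)
Convert the 6th prime (prime index) → 13 (decimal)
Compute 78 ÷ 13 = 6
6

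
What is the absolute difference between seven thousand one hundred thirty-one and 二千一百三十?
Convert seven thousand one hundred thirty-one (English words) → 7×1000 + 1×100 + 31 = 7131 (decimal)
Convert 二千一百三十 (Chinese numeral) → 2×1000 + 1×100 + 3×10 = 2130 (decimal)
Compute |7131 - 2130| = 5001
5001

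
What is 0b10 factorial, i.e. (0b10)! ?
Convert 0b10 (binary) → 2 (decimal)
Compute 2! = 2
2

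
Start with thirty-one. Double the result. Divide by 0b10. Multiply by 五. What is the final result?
Convert thirty-one (English words) → 31 (decimal)
Start: 31
31 × 2 = 62
Convert 0b10 (binary) → 2 (decimal)
62 ÷ 2 = 31
Convert 五 (Chinese numeral) → 5 (decimal)
31 × 5 = 155
155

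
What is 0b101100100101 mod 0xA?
Convert 0b101100100101 (binary) → 2048 + 512 + 256 + 32 + 4 + 1 = 2853 (decimal)
Convert 0xA (hexadecimal) → 10 (decimal)
Compute 2853 mod 10 = 3
3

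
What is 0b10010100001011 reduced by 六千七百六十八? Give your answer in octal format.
Convert 0b10010100001011 (binary) → 8192 + 1024 + 256 + 8 + 2 + 1 = 9483 (decimal)
Convert 六千七百六十八 (Chinese numeral) → 6×1000 + 7×100 + 6×10 + 8 = 6768 (decimal)
Compute 9483 - 6768 = 2715
Convert 2715 (decimal) → 2715 = 5×512 + 2×64 + 3×8 + 3 → 0o5233 (octal)
0o5233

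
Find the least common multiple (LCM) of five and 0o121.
Convert five (English words) → 5 (decimal)
Convert 0o121 (octal) → 1×64 + 2×8 + 1 = 81 (decimal)
Compute lcm(5, 81) = 405
405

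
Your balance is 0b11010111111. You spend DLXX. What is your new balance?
Convert 0b11010111111 (binary) → 1024 + 512 + 128 + 32 + 16 + 8 + 4 + 2 + 1 = 1727 (decimal)
Convert DLXX (Roman numeral) → 500 + 50 + 10 + 10 = 570 (decimal)
Compute 1727 - 570 = 1157
1157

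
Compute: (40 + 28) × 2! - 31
Convert 2! (factorial) → 2 (decimal)
Expression in decimal: (40 + 28) × 2 - 31
Parentheses first: 40 + 28 = 68
Multiply: 68 × 2 = 136
Subtract: 136 - 31 = 105
105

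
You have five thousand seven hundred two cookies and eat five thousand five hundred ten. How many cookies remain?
Convert five thousand seven hundred two (English words) → 5×1000 + 7×100 + 2 = 5702 (decimal)
Convert five thousand five hundred ten (English words) → 5×1000 + 5×100 + 10 = 5510 (decimal)
Compute 5702 - 5510 = 192
192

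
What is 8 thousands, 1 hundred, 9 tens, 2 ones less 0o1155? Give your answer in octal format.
Convert 8 thousands, 1 hundred, 9 tens, 2 ones (place-value notation) → 8×1000 + 1×100 + 9×10 + 2 = 8192 (decimal)
Convert 0o1155 (octal) → 1×512 + 1×64 + 5×8 + 5 = 621 (decimal)
Compute 8192 - 621 = 7571
Convert 7571 (decimal) → 7571 = 1×4096 + 6×512 + 6×64 + 2×8 + 3 → 0o16623 (octal)
0o16623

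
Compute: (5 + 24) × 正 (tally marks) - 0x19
Convert 正 (tally marks) → 5 (decimal)
Convert 0x19 (hexadecimal) → 1×16 + 9 = 25 (decimal)
Expression in decimal: (5 + 24) × 5 - 25
Parentheses first: 5 + 24 = 29
Multiply: 29 × 5 = 145
Subtract: 145 - 25 = 120
120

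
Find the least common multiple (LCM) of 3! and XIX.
Convert 3! (factorial) → 6 (decimal)
Convert XIX (Roman numeral) → 10 + 9 = 19 (decimal)
Compute lcm(6, 19) = 114
114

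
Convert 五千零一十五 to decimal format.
Convert 五千零一十五 (Chinese numeral) → 5×1000 + 1×10 + 5 = 5015 (decimal)
5015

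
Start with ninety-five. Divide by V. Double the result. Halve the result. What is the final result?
Convert ninety-five (English words) → 95 (decimal)
Start: 95
Convert V (Roman numeral) → 5 (decimal)
95 ÷ 5 = 19
19 × 2 = 38
38 ÷ 2 = 19
19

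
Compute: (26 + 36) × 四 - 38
Convert 四 (Chinese numeral) → 4 (decimal)
Expression in decimal: (26 + 36) × 4 - 38
Parentheses first: 26 + 36 = 62
Multiply: 62 × 4 = 248
Subtract: 248 - 38 = 210
210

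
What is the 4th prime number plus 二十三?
The 4th prime number = 7
Convert 二十三 (Chinese numeral) → 2×10 + 3 = 23 (decimal)
Compute 7 + 23 = 30
30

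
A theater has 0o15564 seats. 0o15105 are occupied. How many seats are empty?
Convert 0o15564 (octal) → 1×4096 + 5×512 + 5×64 + 6×8 + 4 = 7028 (decimal)
Convert 0o15105 (octal) → 1×4096 + 5×512 + 1×64 + 5 = 6725 (decimal)
Compute 7028 - 6725 = 303
303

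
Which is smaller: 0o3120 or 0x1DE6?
Convert 0o3120 (octal) → 3×512 + 1×64 + 2×8 = 1616 (decimal)
Convert 0x1DE6 (hexadecimal) → 1×4096 + 13×256 + 14×16 + 6 = 7654 (decimal)
Compare 1616 vs 7654: smaller = 1616
1616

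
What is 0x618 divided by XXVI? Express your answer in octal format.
Convert 0x618 (hexadecimal) → 6×256 + 1×16 + 8 = 1560 (decimal)
Convert XXVI (Roman numeral) → 10 + 10 + 5 + 1 = 26 (decimal)
Compute 1560 ÷ 26 = 60
Convert 60 (decimal) → 60 = 7×8 + 4 → 0o74 (octal)
0o74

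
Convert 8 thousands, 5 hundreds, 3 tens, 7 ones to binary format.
Convert 8 thousands, 5 hundreds, 3 tens, 7 ones (place-value notation) → 8×1000 + 5×100 + 3×10 + 7 = 8537 (decimal)
Convert 8537 (decimal) → 8537 = 8192 + 256 + 64 + 16 + 8 + 1 → 0b10000101011001 (binary)
0b10000101011001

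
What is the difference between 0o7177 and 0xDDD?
Convert 0o7177 (octal) → 7×512 + 1×64 + 7×8 + 7 = 3711 (decimal)
Convert 0xDDD (hexadecimal) → 13×256 + 13×16 + 13 = 3549 (decimal)
Difference: |3711 - 3549| = 162
162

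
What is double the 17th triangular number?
The 17th triangular number = 17×18/2 = 153
Compute 153 × 2 = 306
306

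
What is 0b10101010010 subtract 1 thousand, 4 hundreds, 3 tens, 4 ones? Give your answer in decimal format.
Convert 0b10101010010 (binary) → 1024 + 256 + 64 + 16 + 2 = 1362 (decimal)
Convert 1 thousand, 4 hundreds, 3 tens, 4 ones (place-value notation) → 1×1000 + 4×100 + 3×10 + 4 = 1434 (decimal)
Compute 1362 - 1434 = -72
-72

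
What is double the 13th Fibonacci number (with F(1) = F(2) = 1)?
The 13th Fibonacci number (with F(1) = F(2) = 1): 1, 1, 2, 3, 5, 8, 13, 21, 34, 55, 89, 144, 233 → 233
Compute 233 × 2 = 466
466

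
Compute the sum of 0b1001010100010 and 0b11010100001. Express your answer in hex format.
Convert 0b1001010100010 (binary) → 4096 + 512 + 128 + 32 + 2 = 4770 (decimal)
Convert 0b11010100001 (binary) → 1024 + 512 + 128 + 32 + 1 = 1697 (decimal)
Compute 4770 + 1697 = 6467
Convert 6467 (decimal) → 6467 = 1×4096 + 9×256 + 4×16 + 3 → 0x1943 (hexadecimal)
0x1943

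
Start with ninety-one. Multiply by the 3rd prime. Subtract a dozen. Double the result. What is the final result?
Convert ninety-one (English words) → 91 (decimal)
Start: 91
Convert the 3rd prime (prime index) → 5 (decimal)
91 × 5 = 455
Convert a dozen (colloquial) → 12 (decimal)
455 - 12 = 443
443 × 2 = 886
886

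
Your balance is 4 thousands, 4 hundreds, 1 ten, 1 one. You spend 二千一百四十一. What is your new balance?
Convert 4 thousands, 4 hundreds, 1 ten, 1 one (place-value notation) → 4×1000 + 4×100 + 1×10 + 1 = 4411 (decimal)
Convert 二千一百四十一 (Chinese numeral) → 2×1000 + 1×100 + 4×10 + 1 = 2141 (decimal)
Compute 4411 - 2141 = 2270
2270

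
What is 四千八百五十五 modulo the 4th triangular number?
Convert 四千八百五十五 (Chinese numeral) → 4×1000 + 8×100 + 5×10 + 5 = 4855 (decimal)
Convert the 4th triangular number (triangular index) → 4×5/2 = 10 (decimal)
Compute 4855 mod 10 = 5
5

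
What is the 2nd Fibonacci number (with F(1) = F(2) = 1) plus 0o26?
The 2nd Fibonacci number (with F(1) = F(2) = 1) = 1
Convert 0o26 (octal) → 2×8 + 6 = 22 (decimal)
Compute 1 + 22 = 23
23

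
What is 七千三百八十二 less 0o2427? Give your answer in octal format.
Convert 七千三百八十二 (Chinese numeral) → 7×1000 + 3×100 + 8×10 + 2 = 7382 (decimal)
Convert 0o2427 (octal) → 2×512 + 4×64 + 2×8 + 7 = 1303 (decimal)
Compute 7382 - 1303 = 6079
Convert 6079 (decimal) → 6079 = 1×4096 + 3×512 + 6×64 + 7×8 + 7 → 0o13677 (octal)
0o13677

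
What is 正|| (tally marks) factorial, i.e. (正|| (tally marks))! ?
Convert 正|| (tally marks) → 5 + 2 = 7 (decimal)
Compute 7! = 5040
5040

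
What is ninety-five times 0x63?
Convert ninety-five (English words) → 95 (decimal)
Convert 0x63 (hexadecimal) → 6×16 + 3 = 99 (decimal)
Compute 95 × 99 = 9405
9405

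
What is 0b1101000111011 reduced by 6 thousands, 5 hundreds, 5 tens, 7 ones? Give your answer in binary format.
Convert 0b1101000111011 (binary) → 4096 + 2048 + 512 + 32 + 16 + 8 + 2 + 1 = 6715 (decimal)
Convert 6 thousands, 5 hundreds, 5 tens, 7 ones (place-value notation) → 6×1000 + 5×100 + 5×10 + 7 = 6557 (decimal)
Compute 6715 - 6557 = 158
Convert 158 (decimal) → 158 = 128 + 16 + 8 + 4 + 2 → 0b10011110 (binary)
0b10011110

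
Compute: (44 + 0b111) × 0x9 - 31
Convert 0b111 (binary) → 4 + 2 + 1 = 7 (decimal)
Convert 0x9 (hexadecimal) → 9 (decimal)
Expression in decimal: (44 + 7) × 9 - 31
Parentheses first: 44 + 7 = 51
Multiply: 51 × 9 = 459
Subtract: 459 - 31 = 428
428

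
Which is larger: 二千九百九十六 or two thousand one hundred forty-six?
Convert 二千九百九十六 (Chinese numeral) → 2×1000 + 9×100 + 9×10 + 6 = 2996 (decimal)
Convert two thousand one hundred forty-six (English words) → 2×1000 + 1×100 + 46 = 2146 (decimal)
Compare 2996 vs 2146: larger = 2996
2996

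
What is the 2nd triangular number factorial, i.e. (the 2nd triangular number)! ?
Convert the 2nd triangular number (triangular index) → 2×3/2 = 3 (decimal)
Compute 3! = 6
6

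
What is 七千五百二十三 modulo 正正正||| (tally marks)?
Convert 七千五百二十三 (Chinese numeral) → 7×1000 + 5×100 + 2×10 + 3 = 7523 (decimal)
Convert 正正正||| (tally marks) → 5 + 5 + 5 + 3 = 18 (decimal)
Compute 7523 mod 18 = 17
17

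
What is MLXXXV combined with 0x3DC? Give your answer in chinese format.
Convert MLXXXV (Roman numeral) → 1000 + 50 + 10 + 10 + 10 + 5 = 1085 (decimal)
Convert 0x3DC (hexadecimal) → 3×256 + 13×16 + 12 = 988 (decimal)
Compute 1085 + 988 = 2073
Convert 2073 (decimal) → 2073 = 2×1000 + 7×10 + 3 → 二千零七十三 (Chinese numeral)
二千零七十三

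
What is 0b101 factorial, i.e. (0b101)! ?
Convert 0b101 (binary) → 4 + 1 = 5 (decimal)
Compute 5! = 120
120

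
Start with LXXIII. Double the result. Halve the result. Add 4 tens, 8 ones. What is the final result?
Convert LXXIII (Roman numeral) → 50 + 10 + 10 + 1 + 1 + 1 = 73 (decimal)
Start: 73
73 × 2 = 146
146 ÷ 2 = 73
Convert 4 tens, 8 ones (place-value notation) → 4×10 + 8 = 48 (decimal)
73 + 48 = 121
121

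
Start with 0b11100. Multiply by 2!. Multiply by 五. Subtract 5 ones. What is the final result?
Convert 0b11100 (binary) → 16 + 8 + 4 = 28 (decimal)
Start: 28
Convert 2! (factorial) → 2 (decimal)
28 × 2 = 56
Convert 五 (Chinese numeral) → 5 (decimal)
56 × 5 = 280
Convert 5 ones (place-value notation) → 5 (decimal)
280 - 5 = 275
275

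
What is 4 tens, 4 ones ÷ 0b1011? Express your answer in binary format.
Convert 4 tens, 4 ones (place-value notation) → 4×10 + 4 = 44 (decimal)
Convert 0b1011 (binary) → 8 + 2 + 1 = 11 (decimal)
Compute 44 ÷ 11 = 4
Convert 4 (decimal) → 0b100 (binary)
0b100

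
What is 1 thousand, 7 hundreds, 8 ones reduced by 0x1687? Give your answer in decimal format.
Convert 1 thousand, 7 hundreds, 8 ones (place-value notation) → 1×1000 + 7×100 + 8 = 1708 (decimal)
Convert 0x1687 (hexadecimal) → 1×4096 + 6×256 + 8×16 + 7 = 5767 (decimal)
Compute 1708 - 5767 = -4059
-4059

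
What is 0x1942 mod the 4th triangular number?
Convert 0x1942 (hexadecimal) → 1×4096 + 9×256 + 4×16 + 2 = 6466 (decimal)
Convert the 4th triangular number (triangular index) → 4×5/2 = 10 (decimal)
Compute 6466 mod 10 = 6
6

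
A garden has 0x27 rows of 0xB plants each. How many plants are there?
Convert 0xB (hexadecimal) → 11 (decimal)
Convert 0x27 (hexadecimal) → 2×16 + 7 = 39 (decimal)
Compute 11 × 39 = 429
429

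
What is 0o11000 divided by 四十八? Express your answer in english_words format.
Convert 0o11000 (octal) → 1×4096 + 1×512 = 4608 (decimal)
Convert 四十八 (Chinese numeral) → 4×10 + 8 = 48 (decimal)
Compute 4608 ÷ 48 = 96
Convert 96 (decimal) → ninety-six (English words)
ninety-six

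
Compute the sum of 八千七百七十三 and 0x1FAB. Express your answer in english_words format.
Convert 八千七百七十三 (Chinese numeral) → 8×1000 + 7×100 + 7×10 + 3 = 8773 (decimal)
Convert 0x1FAB (hexadecimal) → 1×4096 + 15×256 + 10×16 + 11 = 8107 (decimal)
Compute 8773 + 8107 = 16880
Convert 16880 (decimal) → 16880 = 16×1000 + 8×100 + 80 → sixteen thousand eight hundred eighty (English words)
sixteen thousand eight hundred eighty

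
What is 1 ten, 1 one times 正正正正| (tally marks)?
Convert 1 ten, 1 one (place-value notation) → 1×10 + 1 = 11 (decimal)
Convert 正正正正| (tally marks) → 5 + 5 + 5 + 5 + 1 = 21 (decimal)
Compute 11 × 21 = 231
231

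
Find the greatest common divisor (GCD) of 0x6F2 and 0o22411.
Convert 0x6F2 (hexadecimal) → 6×256 + 15×16 + 2 = 1778 (decimal)
Convert 0o22411 (octal) → 2×4096 + 2×512 + 4×64 + 1×8 + 1 = 9481 (decimal)
Compute gcd(1778, 9481) = 1
1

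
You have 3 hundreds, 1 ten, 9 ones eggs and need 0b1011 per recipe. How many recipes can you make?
Convert 3 hundreds, 1 ten, 9 ones (place-value notation) → 3×100 + 1×10 + 9 = 319 (decimal)
Convert 0b1011 (binary) → 8 + 2 + 1 = 11 (decimal)
Compute 319 ÷ 11 = 29
29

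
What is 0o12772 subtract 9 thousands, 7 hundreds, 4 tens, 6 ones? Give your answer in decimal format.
Convert 0o12772 (octal) → 1×4096 + 2×512 + 7×64 + 7×8 + 2 = 5626 (decimal)
Convert 9 thousands, 7 hundreds, 4 tens, 6 ones (place-value notation) → 9×1000 + 7×100 + 4×10 + 6 = 9746 (decimal)
Compute 5626 - 9746 = -4120
-4120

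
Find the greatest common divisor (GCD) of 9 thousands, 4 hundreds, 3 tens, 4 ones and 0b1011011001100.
Convert 9 thousands, 4 hundreds, 3 tens, 4 ones (place-value notation) → 9×1000 + 4×100 + 3×10 + 4 = 9434 (decimal)
Convert 0b1011011001100 (binary) → 4096 + 1024 + 512 + 128 + 64 + 8 + 4 = 5836 (decimal)
Compute gcd(9434, 5836) = 2
2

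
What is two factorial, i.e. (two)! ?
Convert two (English words) → 2 (decimal)
Compute 2! = 2
2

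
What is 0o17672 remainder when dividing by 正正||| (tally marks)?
Convert 0o17672 (octal) → 1×4096 + 7×512 + 6×64 + 7×8 + 2 = 8122 (decimal)
Convert 正正||| (tally marks) → 5 + 5 + 3 = 13 (decimal)
Compute 8122 mod 13 = 10
10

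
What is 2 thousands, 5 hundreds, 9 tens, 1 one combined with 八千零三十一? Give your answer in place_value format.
Convert 2 thousands, 5 hundreds, 9 tens, 1 one (place-value notation) → 2×1000 + 5×100 + 9×10 + 1 = 2591 (decimal)
Convert 八千零三十一 (Chinese numeral) → 8×1000 + 3×10 + 1 = 8031 (decimal)
Compute 2591 + 8031 = 10622
Convert 10622 (decimal) → 10622 = 10×1000 + 6×100 + 2×10 + 2 → 10 thousands, 6 hundreds, 2 tens, 2 ones (place-value notation)
10 thousands, 6 hundreds, 2 tens, 2 ones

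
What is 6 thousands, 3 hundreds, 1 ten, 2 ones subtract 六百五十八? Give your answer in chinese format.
Convert 6 thousands, 3 hundreds, 1 ten, 2 ones (place-value notation) → 6×1000 + 3×100 + 1×10 + 2 = 6312 (decimal)
Convert 六百五十八 (Chinese numeral) → 6×100 + 5×10 + 8 = 658 (decimal)
Compute 6312 - 658 = 5654
Convert 5654 (decimal) → 5654 = 5×1000 + 6×100 + 5×10 + 4 → 五千六百五十四 (Chinese numeral)
五千六百五十四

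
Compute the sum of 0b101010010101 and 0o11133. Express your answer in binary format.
Convert 0b101010010101 (binary) → 2048 + 512 + 128 + 16 + 4 + 1 = 2709 (decimal)
Convert 0o11133 (octal) → 1×4096 + 1×512 + 1×64 + 3×8 + 3 = 4699 (decimal)
Compute 2709 + 4699 = 7408
Convert 7408 (decimal) → 7408 = 4096 + 2048 + 1024 + 128 + 64 + 32 + 16 → 0b1110011110000 (binary)
0b1110011110000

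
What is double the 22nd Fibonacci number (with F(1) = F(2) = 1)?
The 22nd Fibonacci number (with F(1) = F(2) = 1) = 17711
Compute 17711 × 2 = 35422
35422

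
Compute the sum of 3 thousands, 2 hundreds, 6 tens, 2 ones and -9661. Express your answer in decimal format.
Convert 3 thousands, 2 hundreds, 6 tens, 2 ones (place-value notation) → 3×1000 + 2×100 + 6×10 + 2 = 3262 (decimal)
Compute 3262 + -9661 = -6399
-6399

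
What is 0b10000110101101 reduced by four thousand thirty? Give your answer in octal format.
Convert 0b10000110101101 (binary) → 8192 + 256 + 128 + 32 + 8 + 4 + 1 = 8621 (decimal)
Convert four thousand thirty (English words) → 4×1000 + 30 = 4030 (decimal)
Compute 8621 - 4030 = 4591
Convert 4591 (decimal) → 4591 = 1×4096 + 7×64 + 5×8 + 7 → 0o10757 (octal)
0o10757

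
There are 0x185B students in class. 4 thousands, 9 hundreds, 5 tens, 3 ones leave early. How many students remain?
Convert 0x185B (hexadecimal) → 1×4096 + 8×256 + 5×16 + 11 = 6235 (decimal)
Convert 4 thousands, 9 hundreds, 5 tens, 3 ones (place-value notation) → 4×1000 + 9×100 + 5×10 + 3 = 4953 (decimal)
Compute 6235 - 4953 = 1282
1282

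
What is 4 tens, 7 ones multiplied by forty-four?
Convert 4 tens, 7 ones (place-value notation) → 4×10 + 7 = 47 (decimal)
Convert forty-four (English words) → 44 (decimal)
Compute 47 × 44 = 2068
2068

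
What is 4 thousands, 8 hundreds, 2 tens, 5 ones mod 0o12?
Convert 4 thousands, 8 hundreds, 2 tens, 5 ones (place-value notation) → 4×1000 + 8×100 + 2×10 + 5 = 4825 (decimal)
Convert 0o12 (octal) → 1×8 + 2 = 10 (decimal)
Compute 4825 mod 10 = 5
5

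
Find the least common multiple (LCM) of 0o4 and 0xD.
Convert 0o4 (octal) → 4 (decimal)
Convert 0xD (hexadecimal) → 13 (decimal)
Compute lcm(4, 13) = 52
52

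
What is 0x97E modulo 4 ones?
Convert 0x97E (hexadecimal) → 9×256 + 7×16 + 14 = 2430 (decimal)
Convert 4 ones (place-value notation) → 4 (decimal)
Compute 2430 mod 4 = 2
2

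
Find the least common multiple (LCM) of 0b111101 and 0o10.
Convert 0b111101 (binary) → 32 + 16 + 8 + 4 + 1 = 61 (decimal)
Convert 0o10 (octal) → 1×8 = 8 (decimal)
Compute lcm(61, 8) = 488
488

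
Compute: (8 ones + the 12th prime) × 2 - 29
Convert 8 ones (place-value notation) → 8 (decimal)
Convert the 12th prime (prime index) → 37 (decimal)
Expression in decimal: (8 + 37) × 2 - 29
Parentheses first: 8 + 37 = 45
Multiply: 45 × 2 = 90
Subtract: 90 - 29 = 61
61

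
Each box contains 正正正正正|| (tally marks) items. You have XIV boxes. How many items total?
Convert 正正正正正|| (tally marks) → 5 + 5 + 5 + 5 + 5 + 2 = 27 (decimal)
Convert XIV (Roman numeral) → 10 + 4 = 14 (decimal)
Compute 27 × 14 = 378
378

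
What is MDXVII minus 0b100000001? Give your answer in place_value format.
Convert MDXVII (Roman numeral) → 1000 + 500 + 10 + 5 + 1 + 1 = 1517 (decimal)
Convert 0b100000001 (binary) → 256 + 1 = 257 (decimal)
Compute 1517 - 257 = 1260
Convert 1260 (decimal) → 1260 = 1×1000 + 2×100 + 6×10 → 1 thousand, 2 hundreds, 6 tens (place-value notation)
1 thousand, 2 hundreds, 6 tens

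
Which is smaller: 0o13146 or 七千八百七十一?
Convert 0o13146 (octal) → 1×4096 + 3×512 + 1×64 + 4×8 + 6 = 5734 (decimal)
Convert 七千八百七十一 (Chinese numeral) → 7×1000 + 8×100 + 7×10 + 1 = 7871 (decimal)
Compare 5734 vs 7871: smaller = 5734
5734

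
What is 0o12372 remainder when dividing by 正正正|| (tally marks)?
Convert 0o12372 (octal) → 1×4096 + 2×512 + 3×64 + 7×8 + 2 = 5370 (decimal)
Convert 正正正|| (tally marks) → 5 + 5 + 5 + 2 = 17 (decimal)
Compute 5370 mod 17 = 15
15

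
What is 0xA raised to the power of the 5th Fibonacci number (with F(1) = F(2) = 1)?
Convert 0xA (hexadecimal) → 10 (decimal)
Convert the 5th Fibonacci number (with F(1) = F(2) = 1) (Fibonacci index) → 1, 1, 2, 3, 5 → 5 (decimal)
Compute 10 ^ 5 = 100000
100000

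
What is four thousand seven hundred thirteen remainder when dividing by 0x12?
Convert four thousand seven hundred thirteen (English words) → 4×1000 + 7×100 + 13 = 4713 (decimal)
Convert 0x12 (hexadecimal) → 1×16 + 2 = 18 (decimal)
Compute 4713 mod 18 = 15
15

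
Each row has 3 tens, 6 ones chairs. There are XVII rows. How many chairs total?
Convert 3 tens, 6 ones (place-value notation) → 3×10 + 6 = 36 (decimal)
Convert XVII (Roman numeral) → 10 + 5 + 1 + 1 = 17 (decimal)
Compute 36 × 17 = 612
612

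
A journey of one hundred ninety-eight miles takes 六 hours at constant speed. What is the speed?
Convert one hundred ninety-eight (English words) → 1×100 + 98 = 198 (decimal)
Convert 六 (Chinese numeral) → 6 (decimal)
Compute 198 ÷ 6 = 33
33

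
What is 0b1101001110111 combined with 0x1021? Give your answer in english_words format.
Convert 0b1101001110111 (binary) → 4096 + 2048 + 512 + 64 + 32 + 16 + 4 + 2 + 1 = 6775 (decimal)
Convert 0x1021 (hexadecimal) → 1×4096 + 2×16 + 1 = 4129 (decimal)
Compute 6775 + 4129 = 10904
Convert 10904 (decimal) → 10904 = 10×1000 + 9×100 + 4 → ten thousand nine hundred four (English words)
ten thousand nine hundred four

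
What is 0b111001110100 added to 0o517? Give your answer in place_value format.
Convert 0b111001110100 (binary) → 2048 + 1024 + 512 + 64 + 32 + 16 + 4 = 3700 (decimal)
Convert 0o517 (octal) → 5×64 + 1×8 + 7 = 335 (decimal)
Compute 3700 + 335 = 4035
Convert 4035 (decimal) → 4035 = 4×1000 + 3×10 + 5 → 4 thousands, 3 tens, 5 ones (place-value notation)
4 thousands, 3 tens, 5 ones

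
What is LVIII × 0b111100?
Convert LVIII (Roman numeral) → 50 + 5 + 1 + 1 + 1 = 58 (decimal)
Convert 0b111100 (binary) → 32 + 16 + 8 + 4 = 60 (decimal)
Compute 58 × 60 = 3480
3480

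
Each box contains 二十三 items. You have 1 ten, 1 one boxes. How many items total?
Convert 二十三 (Chinese numeral) → 2×10 + 3 = 23 (decimal)
Convert 1 ten, 1 one (place-value notation) → 1×10 + 1 = 11 (decimal)
Compute 23 × 11 = 253
253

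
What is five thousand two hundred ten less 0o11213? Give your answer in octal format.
Convert five thousand two hundred ten (English words) → 5×1000 + 2×100 + 10 = 5210 (decimal)
Convert 0o11213 (octal) → 1×4096 + 1×512 + 2×64 + 1×8 + 3 = 4747 (decimal)
Compute 5210 - 4747 = 463
Convert 463 (decimal) → 463 = 7×64 + 1×8 + 7 → 0o717 (octal)
0o717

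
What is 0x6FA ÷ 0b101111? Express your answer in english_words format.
Convert 0x6FA (hexadecimal) → 6×256 + 15×16 + 10 = 1786 (decimal)
Convert 0b101111 (binary) → 32 + 8 + 4 + 2 + 1 = 47 (decimal)
Compute 1786 ÷ 47 = 38
Convert 38 (decimal) → thirty-eight (English words)
thirty-eight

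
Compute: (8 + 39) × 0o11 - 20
Convert 0o11 (octal) → 1×8 + 1 = 9 (decimal)
Expression in decimal: (8 + 39) × 9 - 20
Parentheses first: 8 + 39 = 47
Multiply: 47 × 9 = 423
Subtract: 423 - 20 = 403
403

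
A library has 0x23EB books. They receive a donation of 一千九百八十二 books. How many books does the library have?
Convert 0x23EB (hexadecimal) → 2×4096 + 3×256 + 14×16 + 11 = 9195 (decimal)
Convert 一千九百八十二 (Chinese numeral) → 1×1000 + 9×100 + 8×10 + 2 = 1982 (decimal)
Compute 9195 + 1982 = 11177
11177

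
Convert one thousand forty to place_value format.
Convert one thousand forty (English words) → 1×1000 + 40 = 1040 (decimal)
Convert 1040 (decimal) → 1040 = 1×1000 + 4×10 → 1 thousand, 4 tens (place-value notation)
1 thousand, 4 tens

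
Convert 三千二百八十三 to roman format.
Convert 三千二百八十三 (Chinese numeral) → 3×1000 + 2×100 + 8×10 + 3 = 3283 (decimal)
Convert 3283 (decimal) → 3283 = 1000 + 1000 + 1000 + 100 + 100 + 50 + 10 + 10 + 10 + 1 + 1 + 1 → MMMCCLXXXIII (Roman numeral)
MMMCCLXXXIII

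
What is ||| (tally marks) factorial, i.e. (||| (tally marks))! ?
Convert ||| (tally marks) → 3 (decimal)
Compute 3! = 6
6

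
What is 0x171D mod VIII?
Convert 0x171D (hexadecimal) → 1×4096 + 7×256 + 1×16 + 13 = 5917 (decimal)
Convert VIII (Roman numeral) → 5 + 1 + 1 + 1 = 8 (decimal)
Compute 5917 mod 8 = 5
5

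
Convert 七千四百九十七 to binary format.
Convert 七千四百九十七 (Chinese numeral) → 7×1000 + 4×100 + 9×10 + 7 = 7497 (decimal)
Convert 7497 (decimal) → 7497 = 4096 + 2048 + 1024 + 256 + 64 + 8 + 1 → 0b1110101001001 (binary)
0b1110101001001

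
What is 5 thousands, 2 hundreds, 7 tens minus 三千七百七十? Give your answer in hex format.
Convert 5 thousands, 2 hundreds, 7 tens (place-value notation) → 5×1000 + 2×100 + 7×10 = 5270 (decimal)
Convert 三千七百七十 (Chinese numeral) → 3×1000 + 7×100 + 7×10 = 3770 (decimal)
Compute 5270 - 3770 = 1500
Convert 1500 (decimal) → 1500 = 5×256 + 13×16 + 12 → 0x5DC (hexadecimal)
0x5DC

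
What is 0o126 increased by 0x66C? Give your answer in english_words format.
Convert 0o126 (octal) → 1×64 + 2×8 + 6 = 86 (decimal)
Convert 0x66C (hexadecimal) → 6×256 + 6×16 + 12 = 1644 (decimal)
Compute 86 + 1644 = 1730
Convert 1730 (decimal) → 1730 = 1×1000 + 7×100 + 30 → one thousand seven hundred thirty (English words)
one thousand seven hundred thirty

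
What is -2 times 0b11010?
Convert 0b11010 (binary) → 16 + 8 + 2 = 26 (decimal)
Compute -2 × 26 = -52
-52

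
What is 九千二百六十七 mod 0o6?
Convert 九千二百六十七 (Chinese numeral) → 9×1000 + 2×100 + 6×10 + 7 = 9267 (decimal)
Convert 0o6 (octal) → 6 (decimal)
Compute 9267 mod 6 = 3
3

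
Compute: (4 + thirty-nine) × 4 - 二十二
Convert thirty-nine (English words) → 39 (decimal)
Convert 二十二 (Chinese numeral) → 2×10 + 2 = 22 (decimal)
Expression in decimal: (4 + 39) × 4 - 22
Parentheses first: 4 + 39 = 43
Multiply: 43 × 4 = 172
Subtract: 172 - 22 = 150
150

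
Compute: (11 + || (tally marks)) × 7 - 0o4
Convert || (tally marks) → 2 (decimal)
Convert 0o4 (octal) → 4 (decimal)
Expression in decimal: (11 + 2) × 7 - 4
Parentheses first: 11 + 2 = 13
Multiply: 13 × 7 = 91
Subtract: 91 - 4 = 87
87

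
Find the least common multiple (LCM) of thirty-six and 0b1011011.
Convert thirty-six (English words) → 36 (decimal)
Convert 0b1011011 (binary) → 64 + 16 + 8 + 2 + 1 = 91 (decimal)
Compute lcm(36, 91) = 3276
3276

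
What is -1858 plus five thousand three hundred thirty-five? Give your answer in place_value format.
Convert five thousand three hundred thirty-five (English words) → 5×1000 + 3×100 + 35 = 5335 (decimal)
Compute -1858 + 5335 = 3477
Convert 3477 (decimal) → 3477 = 3×1000 + 4×100 + 7×10 + 7 → 3 thousands, 4 hundreds, 7 tens, 7 ones (place-value notation)
3 thousands, 4 hundreds, 7 tens, 7 ones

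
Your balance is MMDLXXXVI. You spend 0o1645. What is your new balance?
Convert MMDLXXXVI (Roman numeral) → 1000 + 1000 + 500 + 50 + 10 + 10 + 10 + 5 + 1 = 2586 (decimal)
Convert 0o1645 (octal) → 1×512 + 6×64 + 4×8 + 5 = 933 (decimal)
Compute 2586 - 933 = 1653
1653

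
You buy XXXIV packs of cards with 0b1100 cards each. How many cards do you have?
Convert 0b1100 (binary) → 8 + 4 = 12 (decimal)
Convert XXXIV (Roman numeral) → 10 + 10 + 10 + 4 = 34 (decimal)
Compute 12 × 34 = 408
408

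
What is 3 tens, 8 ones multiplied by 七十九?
Convert 3 tens, 8 ones (place-value notation) → 3×10 + 8 = 38 (decimal)
Convert 七十九 (Chinese numeral) → 7×10 + 9 = 79 (decimal)
Compute 38 × 79 = 3002
3002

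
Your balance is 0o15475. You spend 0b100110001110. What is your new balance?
Convert 0o15475 (octal) → 1×4096 + 5×512 + 4×64 + 7×8 + 5 = 6973 (decimal)
Convert 0b100110001110 (binary) → 2048 + 256 + 128 + 8 + 4 + 2 = 2446 (decimal)
Compute 6973 - 2446 = 4527
4527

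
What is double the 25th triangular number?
The 25th triangular number = 25×26/2 = 325
Compute 325 × 2 = 650
650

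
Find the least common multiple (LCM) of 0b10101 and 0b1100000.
Convert 0b10101 (binary) → 16 + 4 + 1 = 21 (decimal)
Convert 0b1100000 (binary) → 64 + 32 = 96 (decimal)
Compute lcm(21, 96) = 672
672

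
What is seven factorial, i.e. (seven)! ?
Convert seven (English words) → 7 (decimal)
Compute 7! = 5040
5040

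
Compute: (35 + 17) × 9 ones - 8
Convert 9 ones (place-value notation) → 9 (decimal)
Expression in decimal: (35 + 17) × 9 - 8
Parentheses first: 35 + 17 = 52
Multiply: 52 × 9 = 468
Subtract: 468 - 8 = 460
460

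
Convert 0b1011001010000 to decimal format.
Convert 0b1011001010000 (binary) → 4096 + 1024 + 512 + 64 + 16 = 5712 (decimal)
5712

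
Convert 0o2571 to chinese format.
Convert 0o2571 (octal) → 2×512 + 5×64 + 7×8 + 1 = 1401 (decimal)
Convert 1401 (decimal) → 1401 = 1×1000 + 4×100 + 1 → 一千四百零一 (Chinese numeral)
一千四百零一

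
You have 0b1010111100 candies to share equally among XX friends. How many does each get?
Convert 0b1010111100 (binary) → 512 + 128 + 32 + 16 + 8 + 4 = 700 (decimal)
Convert XX (Roman numeral) → 10 + 10 = 20 (decimal)
Compute 700 ÷ 20 = 35
35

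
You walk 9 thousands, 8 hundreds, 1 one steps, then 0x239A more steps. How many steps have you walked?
Convert 9 thousands, 8 hundreds, 1 one (place-value notation) → 9×1000 + 8×100 + 1 = 9801 (decimal)
Convert 0x239A (hexadecimal) → 2×4096 + 3×256 + 9×16 + 10 = 9114 (decimal)
Compute 9801 + 9114 = 18915
18915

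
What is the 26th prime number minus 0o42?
The 26th prime number = 101
Convert 0o42 (octal) → 4×8 + 2 = 34 (decimal)
Compute 101 - 34 = 67
67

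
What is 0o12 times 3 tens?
Convert 0o12 (octal) → 1×8 + 2 = 10 (decimal)
Convert 3 tens (place-value notation) → 3×10 = 30 (decimal)
Compute 10 × 30 = 300
300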